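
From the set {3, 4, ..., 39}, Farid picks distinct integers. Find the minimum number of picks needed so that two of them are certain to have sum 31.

Group the elements by complementary pair {x, 31−x}: {3,28}, {4,27}, {5,26}, …, giving 13 two-element pairs and 11 integers whose partner 31−x falls outside [3,39].
Pigeonhole: treating each of those 24 groups as a pigeonhole, one can pick one integer per group — 24 integers — with no two summing to 31.
The 25th integer lands in an occupied pair, forcing a sum of 31.

25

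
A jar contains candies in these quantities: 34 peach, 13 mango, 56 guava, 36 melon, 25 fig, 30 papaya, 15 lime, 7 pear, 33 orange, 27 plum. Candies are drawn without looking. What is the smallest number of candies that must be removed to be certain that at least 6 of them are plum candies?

255

In the worst case for collecting plum candies, every non-plum candy comes out first.
There are 34 + 13 + 56 + 36 + 25 + 30 + 15 + 7 + 33 = 249 non-plum candies altogether.
After those, each further candy must be plum, so 249 + 6 = 255 draws guarantee 6 plum candies.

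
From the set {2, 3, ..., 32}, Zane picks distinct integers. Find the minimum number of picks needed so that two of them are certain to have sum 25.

21

Group the elements by complementary pair {x, 25−x}: {2,23}, {3,22}, {4,21}, …, giving 11 two-element pairs and 9 integers whose partner 25−x falls outside [2,32].
Treating each of those 20 groups as a pigeonhole, one can pick one integer per group — 20 integers — with no two summing to 25.
The 21st integer lands in an occupied pair, forcing a sum of 25.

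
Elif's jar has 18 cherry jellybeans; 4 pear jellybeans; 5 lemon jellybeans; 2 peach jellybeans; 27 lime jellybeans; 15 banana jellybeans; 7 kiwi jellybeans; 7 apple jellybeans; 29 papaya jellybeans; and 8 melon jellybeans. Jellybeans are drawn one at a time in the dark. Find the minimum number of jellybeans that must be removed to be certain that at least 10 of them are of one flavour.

By pigeonhole, put each drawn jellybean into a box by flavour. The largest draw with every box below 10 takes min(count, 9) from each flavour; flavours with fewer than 9 contribute all they have.
Σ min(cᵢ, 9) = 9 + 4 + 5 + 2 + 9 + 9 + 7 + 7 + 9 + 8 = 69.
Draw number 69 + 1 = 70 must push one box to 10.

70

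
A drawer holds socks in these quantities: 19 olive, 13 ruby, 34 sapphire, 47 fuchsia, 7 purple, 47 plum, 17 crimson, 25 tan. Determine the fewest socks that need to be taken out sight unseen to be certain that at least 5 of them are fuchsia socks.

167

In the worst case for collecting fuchsia socks, every non-fuchsia sock comes out first.
There are 19 + 13 + 34 + 7 + 47 + 17 + 25 = 162 non-fuchsia socks altogether.
After those, each further sock must be fuchsia, so 162 + 5 = 167 draws guarantee 5 fuchsia socks.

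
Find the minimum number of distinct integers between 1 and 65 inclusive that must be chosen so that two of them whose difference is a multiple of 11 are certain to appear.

12

Integers whose pairwise differences are multiples of 11 are exactly those sharing a remainder mod 11. By the pigeonhole principle, the 11 residue classes mod 11 are the pigeonholes.
With 11 integers one could put 1 in each residue class and have no class reach 2.
The 12th integer pushes some class to 2, so 11·1 + 1 = 12.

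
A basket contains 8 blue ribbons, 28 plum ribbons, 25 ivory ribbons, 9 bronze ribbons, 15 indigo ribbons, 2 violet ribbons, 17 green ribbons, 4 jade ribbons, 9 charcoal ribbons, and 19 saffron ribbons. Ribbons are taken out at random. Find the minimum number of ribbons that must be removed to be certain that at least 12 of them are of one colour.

The 10 colours are the holes; the ribbons drawn are the pigeons.
To avoid 12 of any one colour, the worst case takes at most 11 of each colour, or every ribbon of a colour that has fewer than 11.
That gives 8 + 11 + 11 + 9 + 11 + 2 + 11 + 4 + 9 + 11 = 87 ribbons with no colour reaching 12.
The next ribbon forces some colour to 12, so 87 + 1 = 88.

88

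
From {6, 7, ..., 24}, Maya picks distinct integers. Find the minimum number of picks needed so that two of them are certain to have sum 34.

A set avoiding the sum 34 can contain at most one of each pair {x, 34−x}, plus the 5 elements whose complement lies outside the range or equal to its own complement.
The integers 6, …, 17 (12 of them) are such a set: any two sum to at least 6+7 = 13 and at most 16+17 = 33 < 34.
Any 13th integer completes one of the 7 pairs, so 13 choices force a sum of 34.

13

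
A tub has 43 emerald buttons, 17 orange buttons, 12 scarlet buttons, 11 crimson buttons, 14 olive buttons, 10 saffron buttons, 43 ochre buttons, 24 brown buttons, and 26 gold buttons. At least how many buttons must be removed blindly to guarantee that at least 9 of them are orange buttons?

In the worst case for collecting orange buttons, every non-orange button comes out first.
There are 43 + 12 + 11 + 14 + 10 + 43 + 24 + 26 = 183 non-orange buttons altogether.
After those, each further button must be orange, so 183 + 9 = 192 draws guarantee 9 orange buttons.

192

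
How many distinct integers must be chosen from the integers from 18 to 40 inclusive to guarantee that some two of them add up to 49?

Two chosen integers sum to 49 exactly when both halves of some pair {x, 49−x} with 18 ≤ x ≤ 49−x ≤ 31 are chosen — 7 such pairs.
The remaining 9 elements (those with no distinct partner in range) can never complete a 49-sum, so the worst case takes all of them and one from each pair: 9 + 7 = 16.
Pigeonhole: the 17th integer has to be the second member of some pair, so 16 + 1 = 17.

17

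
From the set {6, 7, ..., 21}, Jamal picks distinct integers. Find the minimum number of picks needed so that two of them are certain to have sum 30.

11

A set avoiding the sum 30 can contain at most one of each pair {x, 30−x}, plus the 4 elements whose complement lies outside the range or equal to its own complement.
The integers 6, …, 15 (10 of them) are such a set: any two sum to at least 6+7 = 13 and at most 14+15 = 29 < 30.
Any 11th integer completes one of the 6 pairs, so 11 choices force a sum of 30.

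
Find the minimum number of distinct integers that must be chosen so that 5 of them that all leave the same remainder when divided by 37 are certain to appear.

149

The 37 residue classes mod 37 are the pigeonholes.
With 148 integers one could put 4 in each residue class and have no class reach 5.
The 149th integer pushes some class to 5, so 37·4 + 1 = 149.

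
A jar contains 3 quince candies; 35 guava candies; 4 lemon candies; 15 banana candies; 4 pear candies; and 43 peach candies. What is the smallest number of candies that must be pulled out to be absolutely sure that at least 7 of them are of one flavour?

30

By pigeonhole, put each drawn candy into a box by flavour. The largest draw with every box below 7 takes min(count, 6) from each flavour; flavours with fewer than 6 contribute all they have.
Σ min(cᵢ, 6) = 3 + 6 + 4 + 6 + 4 + 6 = 29.
Draw number 29 + 1 = 30 must push one box to 7.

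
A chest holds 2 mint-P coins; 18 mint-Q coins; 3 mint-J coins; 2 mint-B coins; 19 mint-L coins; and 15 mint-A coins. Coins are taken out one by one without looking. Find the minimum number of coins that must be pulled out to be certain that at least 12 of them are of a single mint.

By pigeonhole, put each drawn coin into a box by mint. The largest draw with every box below 12 takes min(count, 11) from each mint; mints with fewer than 11 contribute all they have.
Σ min(cᵢ, 11) = 2 + 11 + 3 + 2 + 11 + 11 = 40.
Draw number 40 + 1 = 41 must push one box to 12.

41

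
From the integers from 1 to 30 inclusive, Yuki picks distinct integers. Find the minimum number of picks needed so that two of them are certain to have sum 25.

19

Group the elements by complementary pair {x, 25−x}: {1,24}, {2,23}, {3,22}, …, giving 12 two-element pairs and 6 integers whose partner 25−x falls outside [1,30].
Pigeonhole: treating each of those 18 groups as a pigeonhole, one can pick one integer per group — 18 integers — with no two summing to 25.
The 19th integer lands in an occupied pair, forcing a sum of 25.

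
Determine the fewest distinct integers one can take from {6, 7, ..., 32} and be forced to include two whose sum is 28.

20

Group the elements by complementary pair {x, 28−x}: {6,22}, {7,21}, {8,20}, …, giving 8 two-element pairs, the single value 14 (it cannot pair with itself since the integers are distinct), and 10 integers whose partner 28−x falls outside [6,32].
Treating each of those 19 groups as a pigeonhole, one can pick one integer per group — 19 integers — with no two summing to 28.
The 20th integer lands in an occupied pair, forcing a sum of 28.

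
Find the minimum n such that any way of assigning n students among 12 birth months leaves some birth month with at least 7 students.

73

With 72 students one could put exactly 6 in each of the 12 birth months, and no birth month would reach 7.
By pigeonhole, one more student must land in a birth month that already has 6, giving it 7.
So 12 × 6 + 1 = 73 students are required.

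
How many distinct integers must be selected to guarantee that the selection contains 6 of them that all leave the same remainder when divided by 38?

191

The 38 residue classes mod 38 are the pigeonholes.
With 190 integers one could put 5 in each residue class and have no class reach 6.
The 191st integer pushes some class to 6, so 38·5 + 1 = 191.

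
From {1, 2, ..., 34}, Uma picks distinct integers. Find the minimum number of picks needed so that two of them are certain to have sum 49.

A set avoiding the sum 49 can contain at most one of each pair {x, 49−x}, plus the 14 elements whose complement lies outside the range.
The integers 1, …, 24 (24 of them) are such a set: any two sum to at least 1+2 = 3 and at most 23+24 = 47 < 49.
Pigeonhole: any 25th integer completes one of the 10 pairs, so 25 choices force a sum of 49.

25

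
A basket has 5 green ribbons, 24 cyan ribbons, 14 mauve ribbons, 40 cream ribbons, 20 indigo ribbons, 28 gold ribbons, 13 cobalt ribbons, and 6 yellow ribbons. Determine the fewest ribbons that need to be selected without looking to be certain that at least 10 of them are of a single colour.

66

An adversary could hand out at most 9 ribbons per colour (green, yellow run out sooner): 5 + 9 + 9 + 9 + 9 + 9 + 9 + 6 = 65 ribbons and still no colour has 10.
One more ribbon lands in a colour already at 9, so 66 draws are enough and 65 are not.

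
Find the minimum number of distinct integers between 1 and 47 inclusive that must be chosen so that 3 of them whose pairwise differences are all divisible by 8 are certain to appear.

Integers whose pairwise differences are multiples of 8 are exactly those sharing a remainder mod 8. The 8 residue classes mod 8 are the pigeonholes.
With 16 integers one could put 2 in each residue class and have no class reach 3.
The 17th integer pushes some class to 3, so 8·2 + 1 = 17.

17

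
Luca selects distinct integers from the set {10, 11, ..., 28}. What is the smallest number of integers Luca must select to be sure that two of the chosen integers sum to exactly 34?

13

A set avoiding the sum 34 can contain at most one of each pair {x, 34−x}, plus the 5 elements whose complement lies outside the range or equal to its own complement.
The integers 17, …, 28 (12 of them) are such a set: any two sum to at least 17+18 = 35 > 34.
Any 13th integer completes one of the 7 pairs, so 13 choices force a sum of 34.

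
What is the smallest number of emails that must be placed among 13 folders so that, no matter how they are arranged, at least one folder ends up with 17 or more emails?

With 208 emails one could put exactly 16 in each of the 13 folders, and no folder would reach 17.
Pigeonhole: one more email must land in a folder that already has 16, giving it 17.
So 13 × 16 + 1 = 209 emails are required.

209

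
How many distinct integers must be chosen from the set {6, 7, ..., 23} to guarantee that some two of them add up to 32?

12

Two chosen integers sum to 32 exactly when both halves of some pair {x, 32−x} with 9 ≤ x ≤ 32−x ≤ 23 are chosen — 7 such pairs.
The remaining 4 elements (those with no distinct partner in range) can never complete a 32-sum, so the worst case takes all of them and one from each pair: 4 + 7 = 11.
The 12th integer has to be the second member of some pair, so 11 + 1 = 12.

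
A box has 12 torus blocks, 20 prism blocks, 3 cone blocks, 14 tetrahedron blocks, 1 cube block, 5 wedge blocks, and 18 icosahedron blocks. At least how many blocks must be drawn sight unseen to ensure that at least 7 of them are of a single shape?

By the pigeonhole principle, the 7 shapes are the holes; the blocks drawn are the pigeons.
To avoid 7 of any one shape, the worst case takes at most 6 of each shape, or every block of a shape that has fewer than 6.
That gives 6 + 6 + 3 + 6 + 1 + 5 + 6 = 33 blocks with no shape reaching 7.
The next block forces some shape to 7, so 33 + 1 = 34.

34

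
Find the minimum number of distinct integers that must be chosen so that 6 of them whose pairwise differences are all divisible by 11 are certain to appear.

56

Integers whose pairwise differences are multiples of 11 are exactly those sharing a remainder mod 11. The 11 residue classes mod 11 are the pigeonholes.
With 55 integers one could put 5 in each residue class and have no class reach 6.
The 56th integer pushes some class to 6, so 11·5 + 1 = 56.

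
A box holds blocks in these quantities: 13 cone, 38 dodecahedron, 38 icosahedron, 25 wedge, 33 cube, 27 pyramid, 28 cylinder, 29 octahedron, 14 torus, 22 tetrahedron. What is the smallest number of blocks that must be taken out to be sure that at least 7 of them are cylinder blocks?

246

In the worst case for collecting cylinder blocks, every non-cylinder block comes out first.
There are 13 + 38 + 38 + 25 + 33 + 27 + 29 + 14 + 22 = 239 non-cylinder blocks altogether.
After those, each further block must be cylinder, so 239 + 7 = 246 draws guarantee 7 cylinder blocks.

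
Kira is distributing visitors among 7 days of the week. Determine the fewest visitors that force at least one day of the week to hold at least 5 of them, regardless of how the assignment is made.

29

With 28 visitors one could put exactly 4 in each of the 7 days of the week, and no day of the week would reach 5.
By pigeonhole, one more visitor must land in a day of the week that already has 4, giving it 5.
So 7 × 4 + 1 = 29 visitors are required.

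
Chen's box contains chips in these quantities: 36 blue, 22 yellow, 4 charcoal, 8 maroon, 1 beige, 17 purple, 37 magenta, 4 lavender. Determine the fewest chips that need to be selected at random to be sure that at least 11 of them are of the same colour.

Put each drawn chip into a box by colour. The largest draw with every box below 11 takes min(count, 10) from each colour; colours with fewer than 10 contribute all they have.
Σ min(cᵢ, 10) = 10 + 10 + 4 + 8 + 1 + 10 + 10 + 4 = 57.
Draw number 57 + 1 = 58 must push one box to 11.

58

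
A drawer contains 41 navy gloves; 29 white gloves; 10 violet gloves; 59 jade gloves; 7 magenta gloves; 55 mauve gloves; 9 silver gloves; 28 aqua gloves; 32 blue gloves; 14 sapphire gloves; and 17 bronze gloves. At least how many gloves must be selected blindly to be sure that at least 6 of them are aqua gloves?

In the worst case for collecting aqua gloves, every non-aqua glove comes out first.
There are 41 + 29 + 10 + 59 + 7 + 55 + 9 + 32 + 14 + 17 = 273 non-aqua gloves altogether.
After those, each further glove must be aqua, so 273 + 6 = 279 draws guarantee 6 aqua gloves.

279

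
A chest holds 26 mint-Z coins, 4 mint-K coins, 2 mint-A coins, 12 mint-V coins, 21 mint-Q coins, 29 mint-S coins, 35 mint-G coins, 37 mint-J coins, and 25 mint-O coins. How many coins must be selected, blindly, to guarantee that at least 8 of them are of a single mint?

56

The 9 mints are the holes; the coins drawn are the pigeons.
To avoid 8 of any one mint, the worst case takes at most 7 of each mint, or every coin of a mint that has fewer than 7.
That gives 7 + 4 + 2 + 7 + 7 + 7 + 7 + 7 + 7 = 55 coins with no mint reaching 8.
The next coin forces some mint to 8, so 55 + 1 = 56.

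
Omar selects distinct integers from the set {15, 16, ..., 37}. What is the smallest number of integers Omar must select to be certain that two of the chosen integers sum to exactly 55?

14

Two chosen integers sum to 55 exactly when both halves of some pair {x, 55−x} with 18 ≤ x ≤ 55−x ≤ 37 are chosen — 10 such pairs.
The remaining 3 elements (those with no distinct partner in range) can never complete a 55-sum, so the worst case takes all of them and one from each pair: 3 + 10 = 13.
By the pigeonhole principle, the 14th integer has to be the second member of some pair, so 13 + 1 = 14.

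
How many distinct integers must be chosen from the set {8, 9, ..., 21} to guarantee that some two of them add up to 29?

Two chosen integers sum to 29 exactly when both halves of some pair {x, 29−x} with 8 ≤ x ≤ 29−x ≤ 21 are chosen — 7 such pairs.
Every element belongs to one of those pairs, so the worst case picks one from each: 7 integers.
By the pigeonhole principle, the 8th integer has to be the second member of some pair, so 7 + 1 = 8.

8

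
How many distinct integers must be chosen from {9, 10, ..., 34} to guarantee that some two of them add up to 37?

A set avoiding the sum 37 can contain at most one of each pair {x, 37−x}, plus the 6 elements whose complement lies outside the range.
The integers 19, …, 34 (16 of them) are such a set: any two sum to at least 19+20 = 39 > 37.
Any 17th integer completes one of the 10 pairs, so 17 choices force a sum of 37.

17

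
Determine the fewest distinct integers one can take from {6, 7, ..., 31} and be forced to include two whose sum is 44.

18

Group the elements by complementary pair {x, 44−x}: {13,31}, {14,30}, {15,29}, …, giving 9 two-element pairs, the single value 22 (it cannot pair with itself since the integers are distinct), and 7 integers whose partner 44−x falls outside [6,31].
Pigeonhole: treating each of those 17 groups as a pigeonhole, one can pick one integer per group — 17 integers — with no two summing to 44.
The 18th integer lands in an occupied pair, forcing a sum of 44.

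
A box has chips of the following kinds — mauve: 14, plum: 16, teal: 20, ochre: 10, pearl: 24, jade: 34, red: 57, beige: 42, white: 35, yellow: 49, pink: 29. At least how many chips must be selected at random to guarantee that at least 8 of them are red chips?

In the worst case for collecting red chips, every non-red chip comes out first.
There are 14 + 16 + 20 + 10 + 24 + 34 + 42 + 35 + 49 + 29 = 273 non-red chips altogether.
After those, each further chip must be red, so 273 + 8 = 281 draws guarantee 8 red chips.

281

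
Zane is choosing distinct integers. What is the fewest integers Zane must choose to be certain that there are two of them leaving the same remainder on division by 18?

The 18 residue classes mod 18 are the pigeonholes.
With 18 integers one could put 1 in each residue class and have no class reach 2.
The 19th integer pushes some class to 2, so 18·1 + 1 = 19.

19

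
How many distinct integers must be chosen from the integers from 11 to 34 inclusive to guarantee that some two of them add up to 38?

17

A set avoiding the sum 38 can contain at most one of each pair {x, 38−x}, plus the 8 elements whose complement lies outside the range or equal to its own complement.
The integers 19, …, 34 (16 of them) are such a set: any two sum to at least 19+20 = 39 > 38.
By pigeonhole, any 17th integer completes one of the 8 pairs, so 17 choices force a sum of 38.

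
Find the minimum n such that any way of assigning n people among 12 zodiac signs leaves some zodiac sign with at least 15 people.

With 168 people one could put exactly 14 in each of the 12 zodiac signs, and no zodiac sign would reach 15.
One more person must land in a zodiac sign that already has 14, giving it 15.
So 12 × 14 + 1 = 169 people are required.

169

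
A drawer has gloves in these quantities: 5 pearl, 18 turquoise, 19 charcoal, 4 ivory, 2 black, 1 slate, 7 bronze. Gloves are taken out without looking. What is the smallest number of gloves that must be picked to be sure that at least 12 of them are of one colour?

42

Pigeonhole: the 7 colours are the holes; the gloves drawn are the pigeons.
To avoid 12 of any one colour, the worst case takes at most 11 of each colour, or every glove of a colour that has fewer than 11.
That gives 5 + 11 + 11 + 4 + 2 + 1 + 7 = 41 gloves with no colour reaching 12.
The next glove forces some colour to 12, so 41 + 1 = 42.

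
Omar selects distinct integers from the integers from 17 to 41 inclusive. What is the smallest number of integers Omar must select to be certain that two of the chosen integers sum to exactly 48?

19

A set avoiding the sum 48 can contain at most one of each pair {x, 48−x}, plus the 11 elements whose complement lies outside the range or equal to its own complement.
The integers 24, …, 41 (18 of them) are such a set: any two sum to at least 24+25 = 49 > 48.
By pigeonhole, any 19th integer completes one of the 7 pairs, so 19 choices force a sum of 48.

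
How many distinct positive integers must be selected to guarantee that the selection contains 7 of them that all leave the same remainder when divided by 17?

103

The 17 residue classes mod 17 are the pigeonholes.
With 102 integers one could put 6 in each residue class and have no class reach 7.
The 103rd integer pushes some class to 7, so 17·6 + 1 = 103.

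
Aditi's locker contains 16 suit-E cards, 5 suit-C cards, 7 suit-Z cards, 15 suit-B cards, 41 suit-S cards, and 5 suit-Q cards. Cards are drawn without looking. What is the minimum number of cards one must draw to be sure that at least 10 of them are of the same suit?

An adversary could hand out at most 9 cards per suit (suit-C, suit-Z, suit-Q run out sooner): 9 + 5 + 7 + 9 + 9 + 5 = 44 cards and still no suit has 10.
By the pigeonhole principle, one more card lands in a suit already at 9, so 45 draws are enough and 44 are not.

45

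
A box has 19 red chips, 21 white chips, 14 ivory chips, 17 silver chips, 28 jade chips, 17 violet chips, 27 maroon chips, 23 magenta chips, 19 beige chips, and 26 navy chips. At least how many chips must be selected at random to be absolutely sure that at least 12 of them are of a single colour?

111

By the pigeonhole principle, the 10 colours are the holes; the chips drawn are the pigeons.
To avoid 12 of any one colour, the worst case takes at most 11 of each colour.
That gives 11 + 11 + 11 + 11 + 11 + 11 + 11 + 11 + 11 + 11 = 110 chips with no colour reaching 12.
The next chip forces some colour to 12, so 110 + 1 = 111.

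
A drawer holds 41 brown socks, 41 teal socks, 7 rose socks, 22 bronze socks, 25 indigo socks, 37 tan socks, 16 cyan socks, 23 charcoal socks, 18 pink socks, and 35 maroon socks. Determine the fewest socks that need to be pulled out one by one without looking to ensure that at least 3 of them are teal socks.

227

In the worst case for collecting teal socks, every non-teal sock comes out first.
There are 41 + 7 + 22 + 25 + 37 + 16 + 23 + 18 + 35 = 224 non-teal socks altogether.
After those, each further sock must be teal, so 224 + 3 = 227 draws guarantee 3 teal socks.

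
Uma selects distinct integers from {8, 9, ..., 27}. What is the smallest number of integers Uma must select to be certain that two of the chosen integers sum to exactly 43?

15

Two chosen integers sum to 43 exactly when both halves of some pair {x, 43−x} with 16 ≤ x ≤ 43−x ≤ 27 are chosen — 6 such pairs.
The remaining 8 elements (those with no distinct partner in range) can never complete a 43-sum, so the worst case takes all of them and one from each pair: 8 + 6 = 14.
By the pigeonhole principle, the 15th integer has to be the second member of some pair, so 14 + 1 = 15.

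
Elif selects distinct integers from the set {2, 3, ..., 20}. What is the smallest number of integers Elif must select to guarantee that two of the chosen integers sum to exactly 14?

A set avoiding the sum 14 can contain at most one of each pair {x, 14−x}, plus the 9 elements whose complement lies outside the range or equal to its own complement.
The integers 7, …, 20 (14 of them) are such a set: any two sum to at least 7+8 = 15 > 14.
Any 15th integer completes one of the 5 pairs, so 15 choices force a sum of 14.

15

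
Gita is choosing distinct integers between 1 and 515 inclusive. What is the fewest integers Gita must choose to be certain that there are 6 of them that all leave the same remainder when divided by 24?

By the pigeonhole principle, the 24 residue classes mod 24 are the pigeonholes.
With 120 integers one could put 5 in each residue class and have no class reach 6.
The 121st integer pushes some class to 6, so 24·5 + 1 = 121.

121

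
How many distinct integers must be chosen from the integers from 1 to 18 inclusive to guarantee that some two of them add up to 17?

A set avoiding the sum 17 can contain at most one of each pair {x, 17−x}, plus the 2 elements whose complement lies outside the range.
The integers 9, …, 18 (10 of them) are such a set: any two sum to at least 9+10 = 19 > 17.
Any 11th integer completes one of the 8 pairs, so 11 choices force a sum of 17.

11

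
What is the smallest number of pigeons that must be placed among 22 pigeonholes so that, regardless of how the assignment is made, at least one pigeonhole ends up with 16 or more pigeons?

331

With 330 pigeons one could put exactly 15 in each of the 22 pigeonholes, and no pigeonhole would reach 16.
One more pigeon must land in a pigeonhole that already has 15, giving it 16.
So 22 × 15 + 1 = 331 pigeons are required.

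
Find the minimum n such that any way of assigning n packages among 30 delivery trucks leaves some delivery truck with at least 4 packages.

With 90 packages one could put exactly 3 in each of the 30 delivery trucks, and no delivery truck would reach 4.
One more package must land in a delivery truck that already has 3, giving it 4.
So 30 × 3 + 1 = 91 packages are required.

91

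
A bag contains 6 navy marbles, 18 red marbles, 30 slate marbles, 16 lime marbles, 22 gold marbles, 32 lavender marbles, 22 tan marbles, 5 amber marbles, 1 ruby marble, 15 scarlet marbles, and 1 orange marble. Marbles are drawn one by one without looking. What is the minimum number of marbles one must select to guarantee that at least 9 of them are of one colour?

70

Pigeonhole: put each drawn marble into a box by colour. The largest draw with every box below 9 takes min(count, 8) from each colour; colours with fewer than 8 contribute all they have.
Σ min(cᵢ, 8) = 6 + 8 + 8 + 8 + 8 + 8 + 8 + 5 + 1 + 8 + 1 = 69.
Draw number 69 + 1 = 70 must push one box to 9.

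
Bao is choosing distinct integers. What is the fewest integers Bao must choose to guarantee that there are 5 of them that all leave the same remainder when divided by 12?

The 12 residue classes mod 12 are the pigeonholes.
With 48 integers one could put 4 in each residue class and have no class reach 5.
The 49th integer pushes some class to 5, so 12·4 + 1 = 49.

49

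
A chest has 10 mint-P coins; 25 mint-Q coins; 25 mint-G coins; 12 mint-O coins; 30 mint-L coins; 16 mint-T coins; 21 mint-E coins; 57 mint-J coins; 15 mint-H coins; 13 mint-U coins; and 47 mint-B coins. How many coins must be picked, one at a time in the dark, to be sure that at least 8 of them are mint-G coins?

In the worst case for collecting mint-G coins, every non-mint-G coin comes out first.
There are 10 + 25 + 12 + 30 + 16 + 21 + 57 + 15 + 13 + 47 = 246 non-mint-G coins altogether.
After those, each further coin must be mint-G, so 246 + 8 = 254 draws guarantee 8 mint-G coins.

254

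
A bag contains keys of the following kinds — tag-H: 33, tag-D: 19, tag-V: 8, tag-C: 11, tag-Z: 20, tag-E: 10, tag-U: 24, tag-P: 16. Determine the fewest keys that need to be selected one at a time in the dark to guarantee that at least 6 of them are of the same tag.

By pigeonhole, put each drawn key into a box by tag. The largest draw with every box below 6 takes min(count, 5) from each tag.
Σ min(cᵢ, 5) = 5 + 5 + 5 + 5 + 5 + 5 + 5 + 5 = 40.
Draw number 40 + 1 = 41 must push one box to 6.

41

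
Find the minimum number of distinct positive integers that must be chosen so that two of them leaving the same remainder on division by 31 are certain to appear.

32

Pigeonhole: the 31 residue classes mod 31 are the pigeonholes.
With 31 integers one could put 1 in each residue class and have no class reach 2.
The 32nd integer pushes some class to 2, so 31·1 + 1 = 32.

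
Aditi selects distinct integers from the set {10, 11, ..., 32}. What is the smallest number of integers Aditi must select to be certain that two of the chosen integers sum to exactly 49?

A set avoiding the sum 49 can contain at most one of each pair {x, 49−x}, plus the 7 elements whose complement lies outside the range.
The integers 10, …, 24 (15 of them) are such a set: any two sum to at least 10+11 = 21 and at most 23+24 = 47 < 49.
By the pigeonhole principle, any 16th integer completes one of the 8 pairs, so 16 choices force a sum of 49.

16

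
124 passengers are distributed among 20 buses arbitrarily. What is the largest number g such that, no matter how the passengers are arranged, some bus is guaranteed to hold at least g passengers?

The 20 buses are the holes and the 124 passengers are the pigeons.
If every bus held at most 6 passengers, the total would be at most 20 × 6 = 120, which is less than 124.
So some bus holds at least ⌈124/20⌉ = 7 passengers.

7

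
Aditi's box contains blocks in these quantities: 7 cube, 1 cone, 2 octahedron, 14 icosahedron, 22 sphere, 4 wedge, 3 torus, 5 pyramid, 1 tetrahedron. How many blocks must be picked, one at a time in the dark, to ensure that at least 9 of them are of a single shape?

40

An adversary could hand out at most 8 blocks per shape (7 shapes run out sooner): 7 + 1 + 2 + 8 + 8 + 4 + 3 + 5 + 1 = 39 blocks and still no shape has 9.
By the pigeonhole principle, one more block lands in a shape already at 8, so 40 draws are enough and 39 are not.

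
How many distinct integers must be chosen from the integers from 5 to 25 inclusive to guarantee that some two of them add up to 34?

14

Group the elements by complementary pair {x, 34−x}: {9,25}, {10,24}, {11,23}, …, giving 8 two-element pairs, the single value 17 (it cannot pair with itself since the integers are distinct), and 4 integers whose partner 34−x falls outside [5,25].
By the pigeonhole principle, treating each of those 13 groups as a pigeonhole, one can pick one integer per group — 13 integers — with no two summing to 34.
The 14th integer lands in an occupied pair, forcing a sum of 34.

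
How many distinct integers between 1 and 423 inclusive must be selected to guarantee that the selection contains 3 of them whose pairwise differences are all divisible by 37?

Integers whose pairwise differences are multiples of 37 are exactly those sharing a remainder mod 37. The 37 residue classes mod 37 are the pigeonholes.
With 74 integers one could put 2 in each residue class and have no class reach 3.
The 75th integer pushes some class to 3, so 37·2 + 1 = 75.

75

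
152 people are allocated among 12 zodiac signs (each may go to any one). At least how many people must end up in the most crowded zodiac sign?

The 12 zodiac signs are the holes and the 152 people are the pigeons.
If every zodiac sign held at most 12 people, the total would be at most 12 × 12 = 144, which is less than 152.
So some zodiac sign holds at least ⌈152/12⌉ = 13 people.

13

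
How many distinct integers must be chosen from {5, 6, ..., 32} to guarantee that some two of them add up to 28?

Two chosen integers sum to 28 exactly when both halves of some pair {x, 28−x} with 5 ≤ x ≤ 28−x ≤ 23 are chosen — 9 such pairs.
The remaining 10 elements (those with no distinct partner in range) can never complete a 28-sum, so the worst case takes all of them and one from each pair: 10 + 9 = 19.
By the pigeonhole principle, the 20th integer has to be the second member of some pair, so 19 + 1 = 20.

20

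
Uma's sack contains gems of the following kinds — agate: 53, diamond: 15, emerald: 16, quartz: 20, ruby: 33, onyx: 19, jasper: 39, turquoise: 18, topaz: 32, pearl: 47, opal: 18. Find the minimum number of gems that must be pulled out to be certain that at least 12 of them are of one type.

The 11 types are the holes; the gems drawn are the pigeons.
To avoid 12 of any one type, the worst case takes at most 11 of each type.
That gives 11 + 11 + 11 + 11 + 11 + 11 + 11 + 11 + 11 + 11 + 11 = 121 gems with no type reaching 12.
The next gem forces some type to 12, so 121 + 1 = 122.

122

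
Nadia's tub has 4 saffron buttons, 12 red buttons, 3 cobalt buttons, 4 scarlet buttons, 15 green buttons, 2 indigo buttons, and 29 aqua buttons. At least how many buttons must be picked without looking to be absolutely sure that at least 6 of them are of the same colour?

An adversary could hand out at most 5 buttons per colour (4 colours run out sooner): 4 + 5 + 3 + 4 + 5 + 2 + 5 = 28 buttons and still no colour has 6.
One more button lands in a colour already at 5, so 29 draws are enough and 28 are not.

29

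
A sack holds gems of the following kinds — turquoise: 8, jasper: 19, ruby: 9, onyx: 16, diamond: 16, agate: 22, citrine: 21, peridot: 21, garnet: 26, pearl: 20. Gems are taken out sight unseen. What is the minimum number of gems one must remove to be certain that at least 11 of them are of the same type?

98

By the pigeonhole principle, the 10 types are the holes; the gems drawn are the pigeons.
To avoid 11 of any one type, the worst case takes at most 10 of each type, or every gem of a type that has fewer than 10.
That gives 8 + 10 + 9 + 10 + 10 + 10 + 10 + 10 + 10 + 10 = 97 gems with no type reaching 11.
The next gem forces some type to 11, so 97 + 1 = 98.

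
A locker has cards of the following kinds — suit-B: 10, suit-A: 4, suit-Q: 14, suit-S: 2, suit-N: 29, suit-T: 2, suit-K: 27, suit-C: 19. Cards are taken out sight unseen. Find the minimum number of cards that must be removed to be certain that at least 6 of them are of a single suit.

34

By the pigeonhole principle, put each drawn card into a box by suit. The largest draw with every box below 6 takes min(count, 5) from each suit; suits with fewer than 5 contribute all they have.
Σ min(cᵢ, 5) = 5 + 4 + 5 + 2 + 5 + 2 + 5 + 5 = 33.
Draw number 33 + 1 = 34 must push one box to 6.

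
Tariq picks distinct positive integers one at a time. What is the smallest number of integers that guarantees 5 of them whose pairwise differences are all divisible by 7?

Integers whose pairwise differences are multiples of 7 are exactly those sharing a remainder mod 7. The 7 residue classes mod 7 are the pigeonholes.
With 28 integers one could put 4 in each residue class and have no class reach 5.
The 29th integer pushes some class to 5, so 7·4 + 1 = 29.

29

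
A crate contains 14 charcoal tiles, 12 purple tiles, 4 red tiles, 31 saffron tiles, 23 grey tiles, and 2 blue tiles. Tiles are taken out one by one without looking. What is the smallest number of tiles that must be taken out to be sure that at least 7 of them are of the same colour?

The 6 colours are the holes; the tiles drawn are the pigeons.
To avoid 7 of any one colour, the worst case takes at most 6 of each colour, or every tile of a colour that has fewer than 6.
That gives 6 + 6 + 4 + 6 + 6 + 2 = 30 tiles with no colour reaching 7.
The next tile forces some colour to 7, so 30 + 1 = 31.

31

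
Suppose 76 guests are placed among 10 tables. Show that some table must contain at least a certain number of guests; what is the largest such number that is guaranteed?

8

The 10 tables are the holes and the 76 guests are the pigeons.
If every table held at most 7 guests, the total would be at most 10 × 7 = 70, which is less than 76.
So some table holds at least ⌈76/10⌉ = 8 guests.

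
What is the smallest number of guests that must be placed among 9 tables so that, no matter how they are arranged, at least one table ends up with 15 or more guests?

127

With 126 guests one could put exactly 14 in each of the 9 tables, and no table would reach 15.
Pigeonhole: one more guest must land in a table that already has 14, giving it 15.
So 9 × 14 + 1 = 127 guests are required.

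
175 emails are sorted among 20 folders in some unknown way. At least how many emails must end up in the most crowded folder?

The 20 folders are the holes and the 175 emails are the pigeons.
If every folder held at most 8 emails, the total would be at most 20 × 8 = 160, which is less than 175.
So some folder holds at least ⌈175/20⌉ = 9 emails.

9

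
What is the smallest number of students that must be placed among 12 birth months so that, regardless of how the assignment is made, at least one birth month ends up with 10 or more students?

With 108 students one could put exactly 9 in each of the 12 birth months, and no birth month would reach 10.
One more student must land in a birth month that already has 9, giving it 10.
So 12 × 9 + 1 = 109 students are required.

109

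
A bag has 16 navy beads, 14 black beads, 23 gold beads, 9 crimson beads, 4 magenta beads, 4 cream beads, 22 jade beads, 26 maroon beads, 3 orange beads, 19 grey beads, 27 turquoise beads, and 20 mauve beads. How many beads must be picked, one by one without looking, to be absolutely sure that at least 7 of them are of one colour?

By the pigeonhole principle, put each drawn bead into a box by colour. The largest draw with every box below 7 takes min(count, 6) from each colour; colours with fewer than 6 contribute all they have.
Σ min(cᵢ, 6) = 6 + 6 + 6 + 6 + 4 + 4 + 6 + 6 + 3 + 6 + 6 + 6 = 65.
Draw number 65 + 1 = 66 must push one box to 7.

66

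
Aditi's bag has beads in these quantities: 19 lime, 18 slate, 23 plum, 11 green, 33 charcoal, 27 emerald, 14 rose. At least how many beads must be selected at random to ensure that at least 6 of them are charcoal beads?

118

In the worst case for collecting charcoal beads, every non-charcoal bead comes out first.
There are 19 + 18 + 23 + 11 + 27 + 14 = 112 non-charcoal beads altogether.
After those, each further bead must be charcoal, so 112 + 6 = 118 draws guarantee 6 charcoal beads.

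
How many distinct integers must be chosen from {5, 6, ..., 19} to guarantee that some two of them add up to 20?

Two chosen integers sum to 20 exactly when both halves of some pair {x, 20−x} with 5 ≤ x ≤ 20−x ≤ 15 are chosen — 5 such pairs.
The remaining 5 elements (those with no distinct partner in range) can never complete a 20-sum, so the worst case takes all of them and one from each pair: 5 + 5 = 10.
By the pigeonhole principle, the 11th integer has to be the second member of some pair, so 10 + 1 = 11.

11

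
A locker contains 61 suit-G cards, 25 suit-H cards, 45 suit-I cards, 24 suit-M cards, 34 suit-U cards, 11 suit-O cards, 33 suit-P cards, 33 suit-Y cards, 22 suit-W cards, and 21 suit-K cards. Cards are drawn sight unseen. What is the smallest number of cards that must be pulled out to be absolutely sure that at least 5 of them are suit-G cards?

253

In the worst case for collecting suit-G cards, every non-suit-G card comes out first.
There are 25 + 45 + 24 + 34 + 11 + 33 + 33 + 22 + 21 = 248 non-suit-G cards altogether.
After those, each further card must be suit-G, so 248 + 5 = 253 draws guarantee 5 suit-G cards.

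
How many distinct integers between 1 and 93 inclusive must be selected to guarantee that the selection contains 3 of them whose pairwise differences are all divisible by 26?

53

Integers whose pairwise differences are multiples of 26 are exactly those sharing a remainder mod 26. The 26 residue classes mod 26 are the pigeonholes.
With 52 integers one could put 2 in each residue class and have no class reach 3.
The 53rd integer pushes some class to 3, so 26·2 + 1 = 53.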